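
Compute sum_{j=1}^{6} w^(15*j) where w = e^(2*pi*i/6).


Step 1: The sum sum_{j=1}^{n} w^(k*j) equals n if n | k, else 0.
Step 2: Here n = 6, k = 15
Step 3: Does n divide k? 6 | 15 -> False
Step 4: Sum = 0

0


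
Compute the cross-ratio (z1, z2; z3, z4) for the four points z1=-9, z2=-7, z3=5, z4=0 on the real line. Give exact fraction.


Step 1: (z1-z3)(z2-z4) = (-14) * (-7) = 98
Step 2: (z1-z4)(z2-z3) = (-9) * (-12) = 108
Step 3: Cross-ratio = 98/108 = 49/54

49/54


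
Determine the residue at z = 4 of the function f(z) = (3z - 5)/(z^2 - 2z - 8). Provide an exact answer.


Step 1: Q(z) = z^2 - 2z - 8 = (z - 4)(z + 2)
Step 2: Q'(z) = 2z - 2
Step 3: Q'(4) = 6, P(4) = 7
Step 4: Res = P(4)/Q'(4) = 7/6 = 7/6

7/6


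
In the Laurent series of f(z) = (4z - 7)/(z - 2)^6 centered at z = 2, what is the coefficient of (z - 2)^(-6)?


Step 1: Write the numerator in powers of (z - 2): 4z - 7 = 4(z - 2) + (4*2 - 7) = 4(z - 2) + 1
Step 2: Divide by (z - 2)^6: f(z) = (z - 2)^(-6) + 4(z - 2)^(-5)
Step 3: This finite sum is the Laurent series of f about z = 2.
Step 4: Coefficient of (z - 2)^(-6) = 4*2 - 7 = 1

1


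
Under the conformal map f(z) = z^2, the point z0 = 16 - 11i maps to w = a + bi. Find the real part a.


Step 1: z0 = 16 - 11i
Step 2: z0^2 = 16^2 - (-11)^2 - 352i
Step 3: real part = 256 - 121 = 135

135


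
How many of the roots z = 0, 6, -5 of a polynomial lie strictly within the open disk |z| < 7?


Step 1: Check each root:
  z = 0: |0| = 0 < 7
  z = 6: |6| = 6 < 7
  z = -5: |-5| = 5 < 7
Step 2: Count = 3

3


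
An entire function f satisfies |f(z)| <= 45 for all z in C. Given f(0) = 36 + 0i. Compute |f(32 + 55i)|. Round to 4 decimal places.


Step 1: By Liouville's theorem, a bounded entire function is constant.
Step 2: f(z) = f(0) = 36 + 0i for all z.
Step 3: |f(w)| = |36 + 0i| = sqrt(1296 + 0)
Step 4: = 36.0

36.0


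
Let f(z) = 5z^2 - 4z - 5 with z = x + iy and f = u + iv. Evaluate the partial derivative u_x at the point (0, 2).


Step 1: f(z) = 5(x+iy)^2 - 4(x+iy) - 5
Step 2: u = 5(x^2 - y^2) - 4x - 5
Step 3: u_x = 10x - 4
Step 4: At (0, 2): u_x = 0 - 4 = -4

-4


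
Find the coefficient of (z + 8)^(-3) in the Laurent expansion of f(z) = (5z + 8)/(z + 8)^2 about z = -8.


Step 1: Write the numerator in powers of (z + 8): 5z + 8 = 5(z + 8) + (5*(-8) + 8) = 5(z + 8) - 32
Step 2: Divide by (z + 8)^2: f(z) = -32(z + 8)^(-2) + 5(z + 8)^(-1)
Step 3: This finite sum is the Laurent series of f about z = -8.
Step 4: Only the powers -2 and -1 appear, so the coefficient of (z + 8)^(-3) = 0

0


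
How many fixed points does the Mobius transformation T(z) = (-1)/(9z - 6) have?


Step 1: Fixed points satisfy T(z) = z
Step 2: 9z^2 - 6z + 1 = 0
Step 3: Discriminant = (-6)^2 - 4*9*1 = 0
Step 4: Number of fixed points = 1

1


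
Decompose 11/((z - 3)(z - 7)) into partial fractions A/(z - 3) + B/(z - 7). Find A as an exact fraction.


Step 1: Multiply both sides by (z - 3) and set z = 3
Step 2: A = 11 / (3 - 7)
Step 3: A = 11 / (-4)
Step 4: A = -11/4

-11/4


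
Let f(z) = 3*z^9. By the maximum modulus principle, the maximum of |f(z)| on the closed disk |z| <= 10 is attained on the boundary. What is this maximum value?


Step 1: On |z| = 10, |f(z)| = 3 * |z|^9 = 3 * 10^9
Step 2: By maximum modulus principle, maximum is on boundary.
Step 3: Maximum = 3 * 1000000000 = 3000000000

3000000000


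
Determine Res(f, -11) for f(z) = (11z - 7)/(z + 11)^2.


Step 1: Pole of order 2 at z = -11
Step 2: Res = lim d/dz [(z + 11)^2 * f(z)] as z -> -11
Step 3: (z + 11)^2 * f(z) = 11z - 7
Step 4: d/dz[11z - 7] = 11

11


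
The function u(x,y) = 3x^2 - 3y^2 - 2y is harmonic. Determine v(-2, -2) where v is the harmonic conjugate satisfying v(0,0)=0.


Step 1: v_x = -u_y = 6y + 2
Step 2: v_y = u_x = 6x + 0
Step 3: v = 6xy + 2x + C
Step 4: v(0,0) = 0 => C = 0
Step 5: v(-2, -2) = 20

20


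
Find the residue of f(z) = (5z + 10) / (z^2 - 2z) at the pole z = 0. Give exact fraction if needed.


Step 1: Q(z) = z^2 - 2z = (z)(z - 2)
Step 2: Q'(z) = 2z - 2
Step 3: Q'(0) = -2, P(0) = 10
Step 4: Res = P(0)/Q'(0) = 10/(-2) = -5

-5


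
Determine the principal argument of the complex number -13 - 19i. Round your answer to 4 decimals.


Step 1: z = -13 - 19i
Step 2: arg(z) = atan2(-19, -13)
Step 3: arg(z) = -2.1708

-2.1708


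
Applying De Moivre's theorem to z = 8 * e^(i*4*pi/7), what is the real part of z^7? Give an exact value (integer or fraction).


Step 1: By De Moivre's theorem, z^7 = 8^7 * e^(i*7*4*pi/7) = 2097152 * (cos(4*pi) + i*sin(4*pi))
Step 2: |z|^7 = 8^7 = 2097152
Step 3: Reduce the angle mod 2*pi: 4*pi - 4*pi = 0
Step 4: cos(0) = 1
Step 5: Re(z^7) = 2097152 * 1 = 2097152

2097152


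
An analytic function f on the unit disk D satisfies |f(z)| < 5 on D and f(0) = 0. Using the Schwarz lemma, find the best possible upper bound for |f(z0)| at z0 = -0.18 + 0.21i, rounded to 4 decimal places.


Step 1: g = f/5 maps D -> D with g(0) = 0, so by the Schwarz lemma |g(z)| <= |z|, i.e. |f(z)| <= 5|z|; this is sharp (f(z) = 5z).
Step 2: |z0|^2 = (-0.18)^2 + 0.21^2 = 0.0765
Step 3: |z0| = sqrt(0.0765) = 0.276586
Step 4: Best bound = 5 * |z0| = 5 * 0.276586 = 1.3829

1.3829


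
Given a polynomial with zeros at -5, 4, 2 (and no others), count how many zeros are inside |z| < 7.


Step 1: Check each root:
  z = -5: |-5| = 5 < 7
  z = 4: |4| = 4 < 7
  z = 2: |2| = 2 < 7
Step 2: Count = 3

3


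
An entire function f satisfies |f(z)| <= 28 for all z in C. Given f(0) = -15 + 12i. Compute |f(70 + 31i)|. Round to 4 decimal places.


Step 1: By Liouville's theorem, a bounded entire function is constant.
Step 2: f(z) = f(0) = -15 + 12i for all z.
Step 3: |f(w)| = |-15 + 12i| = sqrt(225 + 144)
Step 4: = 19.2094

19.2094


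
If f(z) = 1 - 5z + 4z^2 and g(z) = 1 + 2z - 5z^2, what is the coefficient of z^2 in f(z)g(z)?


Step 1: z^2 term in f*g comes from: (1)*(-5z^2) + (-5z)*(2z) + (4z^2)*(1)
Step 2: = -5 - 10 + 4
Step 3: = -11

-11


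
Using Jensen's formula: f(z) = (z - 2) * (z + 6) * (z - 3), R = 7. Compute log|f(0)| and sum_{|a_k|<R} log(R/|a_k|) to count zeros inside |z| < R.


Jensen's formula: (1/2pi)*integral log|f(Re^it)|dt = log|f(0)| + sum_{|a_k|<R} log(R/|a_k|)
Step 1: f(0) = (-2) * 6 * (-3) = 36
Step 2: log|f(0)| = log|2| + log|-6| + log|3| = 3.5835
Step 3: Zeros inside |z| < 7: 2, -6, 3
Step 4: Jensen sum = log(7/2) + log(7/6) + log(7/3) = 2.2542
Step 5: n(R) = number of terms in the Jensen sum = count of zeros inside |z| < 7 = 3

3


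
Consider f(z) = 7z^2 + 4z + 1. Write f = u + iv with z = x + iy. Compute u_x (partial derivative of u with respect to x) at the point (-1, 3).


Step 1: f(z) = 7(x+iy)^2 + 4(x+iy) + 1
Step 2: u = 7(x^2 - y^2) + 4x + 1
Step 3: u_x = 14x + 4
Step 4: At (-1, 3): u_x = -14 + 4 = -10

-10


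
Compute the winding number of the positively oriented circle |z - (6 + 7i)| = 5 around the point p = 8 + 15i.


Step 1: Center c = (6, 7), radius = 5
Step 2: |p - c|^2 = 2^2 + 8^2 = 68
Step 3: r^2 = 25
Step 4: |p-c| > r so winding number = 0

0


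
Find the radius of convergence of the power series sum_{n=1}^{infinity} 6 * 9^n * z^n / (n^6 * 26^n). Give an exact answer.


Step 1: General term a_n = 6 * 9^n / (n^6 * 26^n)
Step 2: By the root test, |a_n|^(1/n) = 6^(1/n) * 9 / (n^(6/n) * 26) -> 9/26 as n -> infinity (since 6^(1/n) -> 1 and n^(6/n) -> 1)
Step 3: R = 1/lim|a_n|^(1/n) = 26/9

26/9


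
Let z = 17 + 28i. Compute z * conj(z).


Step 1: conj(z) = 17 - 28i
Step 2: z * conj(z) = 17^2 + 28^2
Step 3: = 289 + 784 = 1073

1073


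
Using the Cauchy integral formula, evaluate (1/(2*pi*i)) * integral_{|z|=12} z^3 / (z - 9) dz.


Step 1: f(z) = z^3, a = 9 is inside |z| = 12
Step 2: By Cauchy integral formula: (1/(2pi*i)) * integral = f(a)
Step 3: f(9) = 9^3 = 729

729


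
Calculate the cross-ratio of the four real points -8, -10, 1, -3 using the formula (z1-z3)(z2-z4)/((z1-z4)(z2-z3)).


Step 1: (z1-z3)(z2-z4) = (-9) * (-7) = 63
Step 2: (z1-z4)(z2-z3) = (-5) * (-11) = 55
Step 3: Cross-ratio = 63/55 = 63/55

63/55


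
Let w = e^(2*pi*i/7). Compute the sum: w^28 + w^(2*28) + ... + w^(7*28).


Step 1: The sum sum_{j=1}^{n} w^(k*j) equals n if n | k, else 0.
Step 2: Here n = 7, k = 28
Step 3: Does n divide k? 7 | 28 -> True
Step 4: Sum = 7

7


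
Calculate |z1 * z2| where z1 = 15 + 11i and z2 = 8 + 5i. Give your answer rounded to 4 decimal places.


Step 1: |z1| = sqrt(15^2 + 11^2) = sqrt(346)
Step 2: |z2| = sqrt(8^2 + 5^2) = sqrt(89)
Step 3: |z1*z2| = |z1|*|z2| = sqrt(346) * sqrt(89) = sqrt(346 * 89) = sqrt(30794)
Step 4: = 175.4822

175.4822


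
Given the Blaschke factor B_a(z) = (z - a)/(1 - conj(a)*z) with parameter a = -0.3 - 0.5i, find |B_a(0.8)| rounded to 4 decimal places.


Step 1: Numerator z0 - a = 0.8 - (-0.3 - 0.5i) = 1.1 + 0.5i
Step 2: Denominator 1 - conj(a)*z0 = 1 - (-0.3 + 0.5i)*0.8 = 1.24 - 0.4i
Step 3: |z0 - a|^2 = 1.1^2 + 0.5^2 = 1.46; |1 - conj(a)*z0|^2 = 1.24^2 + (-0.4)^2 = 1.6976
Step 4: |B_a(0.8)| = sqrt(1.46 / 1.6976) = sqrt(0.860038)
Step 5: = 0.9274

0.9274


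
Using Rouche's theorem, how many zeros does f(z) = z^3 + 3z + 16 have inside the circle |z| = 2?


Step 1: On |z| = 2 the three terms have sizes |z^3| = 2^3 = 8, |3z| = 3*2 = 6, |16| = 16
Step 2: The dominant term is g(z) = 16; let h(z) = z^3 + 3z so f = g + h
Step 3: On |z| = 2: |g| = 16 and |h| <= 8 + 6 = 14
Step 4: Since 16 > 14, |h| < |g| on |z| = 2, so by Rouche f has the same number of zeros as g inside |z| < 2
Step 5: g(z) = 16 is a nonzero constant with no zeros inside |z| < 2. Answer = 0

0


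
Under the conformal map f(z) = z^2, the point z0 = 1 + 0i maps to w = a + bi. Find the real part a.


Step 1: z0 = 1 + 0i
Step 2: z0^2 = 1^2 - 0^2 + 0i
Step 3: real part = 1 - 0 = 1

1


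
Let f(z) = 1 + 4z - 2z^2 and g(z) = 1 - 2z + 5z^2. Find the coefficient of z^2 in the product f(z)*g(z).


Step 1: z^2 term in f*g comes from: (1)*(5z^2) + (4z)*(-2z) + (-2z^2)*(1)
Step 2: = 5 - 8 - 2
Step 3: = -5

-5


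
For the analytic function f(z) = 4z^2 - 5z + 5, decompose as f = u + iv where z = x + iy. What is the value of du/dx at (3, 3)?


Step 1: f(z) = 4(x+iy)^2 - 5(x+iy) + 5
Step 2: u = 4(x^2 - y^2) - 5x + 5
Step 3: u_x = 8x - 5
Step 4: At (3, 3): u_x = 24 - 5 = 19

19


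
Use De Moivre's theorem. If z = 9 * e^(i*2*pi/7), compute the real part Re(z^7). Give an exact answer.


Step 1: By De Moivre's theorem, z^7 = 9^7 * e^(i*7*2*pi/7) = 4782969 * (cos(2*pi) + i*sin(2*pi))
Step 2: |z|^7 = 9^7 = 4782969
Step 3: Reduce the angle mod 2*pi: 2*pi - 2*pi = 0
Step 4: cos(0) = 1
Step 5: Re(z^7) = 4782969 * 1 = 4782969

4782969


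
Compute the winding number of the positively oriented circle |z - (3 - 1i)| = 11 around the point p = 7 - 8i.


Step 1: Center c = (3, -1), radius = 11
Step 2: |p - c|^2 = 4^2 + (-7)^2 = 65
Step 3: r^2 = 121
Step 4: |p-c| < r so winding number = 1

1


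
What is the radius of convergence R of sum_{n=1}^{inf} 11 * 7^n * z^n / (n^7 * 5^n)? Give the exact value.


Step 1: General term a_n = 11 * 7^n / (n^7 * 5^n)
Step 2: By the root test, |a_n|^(1/n) = 11^(1/n) * 7 / (n^(7/n) * 5) -> 7/5 as n -> infinity (since 11^(1/n) -> 1 and n^(7/n) -> 1)
Step 3: R = 1/lim|a_n|^(1/n) = 5/7

5/7


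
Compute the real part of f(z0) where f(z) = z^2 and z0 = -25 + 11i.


Step 1: z0 = -25 + 11i
Step 2: z0^2 = (-25)^2 - 11^2 - 550i
Step 3: real part = 625 - 121 = 504

504


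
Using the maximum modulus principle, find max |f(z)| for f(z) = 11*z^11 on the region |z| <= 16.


Step 1: On |z| = 16, |f(z)| = 11 * |z|^11 = 11 * 16^11
Step 2: By maximum modulus principle, maximum is on boundary.
Step 3: Maximum = 11 * 17592186044416 = 193514046488576

193514046488576


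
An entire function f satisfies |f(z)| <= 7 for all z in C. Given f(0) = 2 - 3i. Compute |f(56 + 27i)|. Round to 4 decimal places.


Step 1: By Liouville's theorem, a bounded entire function is constant.
Step 2: f(z) = f(0) = 2 - 3i for all z.
Step 3: |f(w)| = |2 - 3i| = sqrt(4 + 9)
Step 4: = 3.6056

3.6056


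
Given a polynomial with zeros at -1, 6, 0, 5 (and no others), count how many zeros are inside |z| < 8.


Step 1: Check each root:
  z = -1: |-1| = 1 < 8
  z = 6: |6| = 6 < 8
  z = 0: |0| = 0 < 8
  z = 5: |5| = 5 < 8
Step 2: Count = 4

4


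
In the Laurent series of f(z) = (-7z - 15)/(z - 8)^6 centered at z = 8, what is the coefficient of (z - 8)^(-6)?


Step 1: Write the numerator in powers of (z - 8): -7z - 15 = -7(z - 8) + (-7*8 - 15) = -7(z - 8) - 71
Step 2: Divide by (z - 8)^6: f(z) = -71(z - 8)^(-6) - 7(z - 8)^(-5)
Step 3: This finite sum is the Laurent series of f about z = 8.
Step 4: Coefficient of (z - 8)^(-6) = -7*8 - 15 = -71

-71


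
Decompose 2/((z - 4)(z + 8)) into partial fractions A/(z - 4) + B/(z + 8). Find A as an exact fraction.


Step 1: Multiply both sides by (z - 4) and set z = 4
Step 2: A = 2 / (4 + 8)
Step 3: A = 2 / 12
Step 4: A = 1/6

1/6


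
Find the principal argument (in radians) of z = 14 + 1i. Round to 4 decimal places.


Step 1: z = 14 + 1i
Step 2: arg(z) = atan2(1, 14)
Step 3: arg(z) = 0.0713

0.0713


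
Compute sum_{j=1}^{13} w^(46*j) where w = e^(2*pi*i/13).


Step 1: The sum sum_{j=1}^{n} w^(k*j) equals n if n | k, else 0.
Step 2: Here n = 13, k = 46
Step 3: Does n divide k? 13 | 46 -> False
Step 4: Sum = 0

0


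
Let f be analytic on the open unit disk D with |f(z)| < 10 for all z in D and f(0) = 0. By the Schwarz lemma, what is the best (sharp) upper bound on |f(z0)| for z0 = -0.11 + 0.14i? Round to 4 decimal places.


Step 1: g = f/10 maps D -> D with g(0) = 0, so by the Schwarz lemma |g(z)| <= |z|, i.e. |f(z)| <= 10|z|; this is sharp (f(z) = 10z).
Step 2: |z0|^2 = (-0.11)^2 + 0.14^2 = 0.0317
Step 3: |z0| = sqrt(0.0317) = 0.178045
Step 4: Best bound = 10 * |z0| = 10 * 0.178045 = 1.7804

1.7804


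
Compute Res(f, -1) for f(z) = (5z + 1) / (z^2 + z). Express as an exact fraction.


Step 1: Q(z) = z^2 + z = (z + 1)(z)
Step 2: Q'(z) = 2z + 1
Step 3: Q'(-1) = -1, P(-1) = -4
Step 4: Res = P(-1)/Q'(-1) = -4/(-1) = 4

4


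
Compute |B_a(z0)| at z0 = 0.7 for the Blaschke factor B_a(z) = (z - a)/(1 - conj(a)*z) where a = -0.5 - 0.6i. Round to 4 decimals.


Step 1: Numerator z0 - a = 0.7 - (-0.5 - 0.6i) = 1.2 + 0.6i
Step 2: Denominator 1 - conj(a)*z0 = 1 - (-0.5 + 0.6i)*0.7 = 1.35 - 0.42i
Step 3: |z0 - a|^2 = 1.2^2 + 0.6^2 = 1.8; |1 - conj(a)*z0|^2 = 1.35^2 + (-0.42)^2 = 1.9989
Step 4: |B_a(0.7)| = sqrt(1.8 / 1.9989) = sqrt(0.900495)
Step 5: = 0.9489

0.9489


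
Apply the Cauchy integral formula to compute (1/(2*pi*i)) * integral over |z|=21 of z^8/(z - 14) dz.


Step 1: f(z) = z^8, a = 14 is inside |z| = 21
Step 2: By Cauchy integral formula: (1/(2pi*i)) * integral = f(a)
Step 3: f(14) = 14^8 = 1475789056

1475789056


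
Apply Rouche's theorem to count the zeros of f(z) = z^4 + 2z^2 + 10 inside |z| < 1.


Step 1: On |z| = 1 the three terms have sizes |z^4| = 1^4 = 1, |2z^2| = 2*1^2 = 2, |10| = 10
Step 2: The dominant term is g(z) = 10; let h(z) = z^4 + 2z^2 so f = g + h
Step 3: On |z| = 1: |g| = 10 and |h| <= 1 + 2 = 3
Step 4: Since 10 > 3, |h| < |g| on |z| = 1, so by Rouche f has the same number of zeros as g inside |z| < 1
Step 5: g(z) = 10 is a nonzero constant with no zeros inside |z| < 1. Answer = 0

0


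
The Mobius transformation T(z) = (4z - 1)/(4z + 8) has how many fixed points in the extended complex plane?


Step 1: Fixed points satisfy T(z) = z
Step 2: 4z^2 + 4z + 1 = 0
Step 3: Discriminant = 4^2 - 4*4*1 = 0
Step 4: Number of fixed points = 1

1


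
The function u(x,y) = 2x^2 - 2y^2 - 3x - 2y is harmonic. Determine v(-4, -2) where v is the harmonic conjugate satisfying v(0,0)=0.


Step 1: v_x = -u_y = 4y + 2
Step 2: v_y = u_x = 4x - 3
Step 3: v = 4xy + 2x - 3y + C
Step 4: v(0,0) = 0 => C = 0
Step 5: v(-4, -2) = 30

30


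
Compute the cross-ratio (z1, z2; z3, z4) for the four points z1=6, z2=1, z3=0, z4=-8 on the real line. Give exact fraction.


Step 1: (z1-z3)(z2-z4) = 6 * 9 = 54
Step 2: (z1-z4)(z2-z3) = 14 * 1 = 14
Step 3: Cross-ratio = 54/14 = 27/7

27/7


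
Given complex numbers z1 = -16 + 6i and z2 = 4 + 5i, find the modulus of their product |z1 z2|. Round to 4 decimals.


Step 1: |z1| = sqrt((-16)^2 + 6^2) = sqrt(292)
Step 2: |z2| = sqrt(4^2 + 5^2) = sqrt(41)
Step 3: |z1*z2| = |z1|*|z2| = sqrt(292) * sqrt(41) = sqrt(292 * 41) = sqrt(11972)
Step 4: = 109.4166

109.4166


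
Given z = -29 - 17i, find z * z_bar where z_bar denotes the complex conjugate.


Step 1: conj(z) = -29 + 17i
Step 2: z * conj(z) = (-29)^2 + (-17)^2
Step 3: = 841 + 289 = 1130

1130


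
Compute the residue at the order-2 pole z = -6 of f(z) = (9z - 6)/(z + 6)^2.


Step 1: Pole of order 2 at z = -6
Step 2: Res = lim d/dz [(z + 6)^2 * f(z)] as z -> -6
Step 3: (z + 6)^2 * f(z) = 9z - 6
Step 4: d/dz[9z - 6] = 9

9


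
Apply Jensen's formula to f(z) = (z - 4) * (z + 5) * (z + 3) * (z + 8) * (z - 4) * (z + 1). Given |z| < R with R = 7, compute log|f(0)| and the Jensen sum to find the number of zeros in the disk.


Jensen's formula: (1/2pi)*integral log|f(Re^it)|dt = log|f(0)| + sum_{|a_k|<R} log(R/|a_k|)
Step 1: f(0) = (-4) * 5 * 3 * 8 * (-4) * 1 = 1920
Step 2: log|f(0)| = log|4| + log|-5| + log|-3| + log|-8| + log|4| + log|-1| = 7.5601
Step 3: Zeros inside |z| < 7: 4, -5, -3, 4, -1
Step 4: Jensen sum = log(7/4) + log(7/5) + log(7/3) + log(7/4) + log(7/1) = 4.2489
Step 5: n(R) = number of terms in the Jensen sum = count of zeros inside |z| < 7 = 5

5


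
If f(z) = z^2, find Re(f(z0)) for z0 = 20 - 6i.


Step 1: z0 = 20 - 6i
Step 2: z0^2 = 20^2 - (-6)^2 - 240i
Step 3: real part = 400 - 36 = 364

364


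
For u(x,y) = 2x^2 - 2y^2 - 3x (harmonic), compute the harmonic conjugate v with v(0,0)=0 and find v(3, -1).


Step 1: v_x = -u_y = 4y + 0
Step 2: v_y = u_x = 4x - 3
Step 3: v = 4xy - 3y + C
Step 4: v(0,0) = 0 => C = 0
Step 5: v(3, -1) = -9

-9


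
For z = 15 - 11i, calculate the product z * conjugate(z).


Step 1: conj(z) = 15 + 11i
Step 2: z * conj(z) = 15^2 + (-11)^2
Step 3: = 225 + 121 = 346

346


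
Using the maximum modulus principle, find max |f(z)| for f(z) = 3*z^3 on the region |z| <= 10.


Step 1: On |z| = 10, |f(z)| = 3 * |z|^3 = 3 * 10^3
Step 2: By maximum modulus principle, maximum is on boundary.
Step 3: Maximum = 3 * 1000 = 3000

3000


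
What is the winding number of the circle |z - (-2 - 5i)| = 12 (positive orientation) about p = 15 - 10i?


Step 1: Center c = (-2, -5), radius = 12
Step 2: |p - c|^2 = 17^2 + (-5)^2 = 314
Step 3: r^2 = 144
Step 4: |p-c| > r so winding number = 0

0


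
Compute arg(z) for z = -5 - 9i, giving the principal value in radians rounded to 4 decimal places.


Step 1: z = -5 - 9i
Step 2: arg(z) = atan2(-9, -5)
Step 3: arg(z) = -2.0779

-2.0779


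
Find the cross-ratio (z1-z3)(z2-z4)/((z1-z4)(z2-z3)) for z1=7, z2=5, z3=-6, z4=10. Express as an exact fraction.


Step 1: (z1-z3)(z2-z4) = 13 * (-5) = -65
Step 2: (z1-z4)(z2-z3) = (-3) * 11 = -33
Step 3: Cross-ratio = 65/33 = 65/33

65/33


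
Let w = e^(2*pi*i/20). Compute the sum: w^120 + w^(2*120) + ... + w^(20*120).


Step 1: The sum sum_{j=1}^{n} w^(k*j) equals n if n | k, else 0.
Step 2: Here n = 20, k = 120
Step 3: Does n divide k? 20 | 120 -> True
Step 4: Sum = 20

20


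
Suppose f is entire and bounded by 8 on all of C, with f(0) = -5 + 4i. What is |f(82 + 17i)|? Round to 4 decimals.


Step 1: By Liouville's theorem, a bounded entire function is constant.
Step 2: f(z) = f(0) = -5 + 4i for all z.
Step 3: |f(w)| = |-5 + 4i| = sqrt(25 + 16)
Step 4: = 6.4031

6.4031


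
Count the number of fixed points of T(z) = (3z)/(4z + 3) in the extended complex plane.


Step 1: Fixed points satisfy T(z) = z
Step 2: 4z^2 = 0
Step 3: Discriminant = 0^2 - 4*4*0 = 0
Step 4: Number of fixed points = 1

1


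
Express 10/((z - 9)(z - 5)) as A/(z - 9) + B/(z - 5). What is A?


Step 1: Multiply both sides by (z - 9) and set z = 9
Step 2: A = 10 / (9 - 5)
Step 3: A = 10 / 4
Step 4: A = 5/2

5/2


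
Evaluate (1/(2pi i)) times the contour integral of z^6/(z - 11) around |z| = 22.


Step 1: f(z) = z^6, a = 11 is inside |z| = 22
Step 2: By Cauchy integral formula: (1/(2pi*i)) * integral = f(a)
Step 3: f(11) = 11^6 = 1771561

1771561


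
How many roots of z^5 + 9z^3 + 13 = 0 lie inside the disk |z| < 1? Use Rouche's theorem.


Step 1: On |z| = 1 the three terms have sizes |z^5| = 1^5 = 1, |9z^3| = 9*1^3 = 9, |13| = 13
Step 2: The dominant term is g(z) = 13; let h(z) = z^5 + 9z^3 so f = g + h
Step 3: On |z| = 1: |g| = 13 and |h| <= 1 + 9 = 10
Step 4: Since 13 > 10, |h| < |g| on |z| = 1, so by Rouche f has the same number of zeros as g inside |z| < 1
Step 5: g(z) = 13 is a nonzero constant with no zeros inside |z| < 1. Answer = 0

0


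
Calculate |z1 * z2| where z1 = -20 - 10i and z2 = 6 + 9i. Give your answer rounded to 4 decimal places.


Step 1: |z1| = sqrt((-20)^2 + (-10)^2) = sqrt(500)
Step 2: |z2| = sqrt(6^2 + 9^2) = sqrt(117)
Step 3: |z1*z2| = |z1|*|z2| = sqrt(500) * sqrt(117) = sqrt(500 * 117) = sqrt(58500)
Step 4: = 241.8677

241.8677


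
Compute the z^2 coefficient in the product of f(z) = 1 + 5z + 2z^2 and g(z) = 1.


Step 1: z^2 term in f*g comes from: (1)*(0) + (5z)*(0) + (2z^2)*(1)
Step 2: = 0 + 0 + 2
Step 3: = 2

2


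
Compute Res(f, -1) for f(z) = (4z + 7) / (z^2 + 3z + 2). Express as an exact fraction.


Step 1: Q(z) = z^2 + 3z + 2 = (z + 1)(z + 2)
Step 2: Q'(z) = 2z + 3
Step 3: Q'(-1) = 1, P(-1) = 3
Step 4: Res = P(-1)/Q'(-1) = 3/1 = 3

3


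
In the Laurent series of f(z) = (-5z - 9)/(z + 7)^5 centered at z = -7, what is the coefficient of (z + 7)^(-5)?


Step 1: Write the numerator in powers of (z + 7): -5z - 9 = -5(z + 7) + (-5*(-7) - 9) = -5(z + 7) + 26
Step 2: Divide by (z + 7)^5: f(z) = 26(z + 7)^(-5) - 5(z + 7)^(-4)
Step 3: This finite sum is the Laurent series of f about z = -7.
Step 4: Coefficient of (z + 7)^(-5) = -5*(-7) - 9 = 26

26


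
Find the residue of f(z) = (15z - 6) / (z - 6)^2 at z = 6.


Step 1: Pole of order 2 at z = 6
Step 2: Res = lim d/dz [(z - 6)^2 * f(z)] as z -> 6
Step 3: (z - 6)^2 * f(z) = 15z - 6
Step 4: d/dz[15z - 6] = 15

15


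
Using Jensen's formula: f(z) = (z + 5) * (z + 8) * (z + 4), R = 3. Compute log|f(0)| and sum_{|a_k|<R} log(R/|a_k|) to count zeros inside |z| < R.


Jensen's formula: (1/2pi)*integral log|f(Re^it)|dt = log|f(0)| + sum_{|a_k|<R} log(R/|a_k|)
Step 1: f(0) = 5 * 8 * 4 = 160
Step 2: log|f(0)| = log|-5| + log|-8| + log|-4| = 5.0752
Step 3: Zeros inside |z| < 3: none
Step 4: Jensen sum = (empty sum) = 0
Step 5: n(R) = number of terms in the Jensen sum = count of zeros inside |z| < 3 = 0

0


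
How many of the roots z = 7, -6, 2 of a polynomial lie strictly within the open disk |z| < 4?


Step 1: Check each root:
  z = 7: |7| = 7 >= 4
  z = -6: |-6| = 6 >= 4
  z = 2: |2| = 2 < 4
Step 2: Count = 1

1


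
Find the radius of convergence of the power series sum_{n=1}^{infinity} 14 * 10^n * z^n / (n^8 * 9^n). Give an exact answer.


Step 1: General term a_n = 14 * 10^n / (n^8 * 9^n)
Step 2: By the root test, |a_n|^(1/n) = 14^(1/n) * 10 / (n^(8/n) * 9) -> 10/9 as n -> infinity (since 14^(1/n) -> 1 and n^(8/n) -> 1)
Step 3: R = 1/lim|a_n|^(1/n) = 9/10

9/10


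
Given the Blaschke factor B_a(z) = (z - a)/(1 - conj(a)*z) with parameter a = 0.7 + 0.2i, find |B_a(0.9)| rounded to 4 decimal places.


Step 1: Numerator z0 - a = 0.9 - (0.7 + 0.2i) = 0.2 - 0.2i
Step 2: Denominator 1 - conj(a)*z0 = 1 - (0.7 - 0.2i)*0.9 = 0.37 + 0.18i
Step 3: |z0 - a|^2 = 0.2^2 + (-0.2)^2 = 0.08; |1 - conj(a)*z0|^2 = 0.37^2 + 0.18^2 = 0.1693
Step 4: |B_a(0.9)| = sqrt(0.08 / 0.1693) = sqrt(0.472534)
Step 5: = 0.6874

0.6874


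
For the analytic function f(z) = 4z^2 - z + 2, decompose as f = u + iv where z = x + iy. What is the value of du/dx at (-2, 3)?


Step 1: f(z) = 4(x+iy)^2 - (x+iy) + 2
Step 2: u = 4(x^2 - y^2) - x + 2
Step 3: u_x = 8x - 1
Step 4: At (-2, 3): u_x = -16 - 1 = -17

-17


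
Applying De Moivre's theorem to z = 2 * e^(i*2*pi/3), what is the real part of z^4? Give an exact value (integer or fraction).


Step 1: By De Moivre's theorem, z^4 = 2^4 * e^(i*4*2*pi/3) = 16 * (cos(8*pi/3) + i*sin(8*pi/3))
Step 2: |z|^4 = 2^4 = 16
Step 3: Reduce the angle mod 2*pi: 8*pi/3 - 2*pi = 2*pi/3
Step 4: cos(2*pi/3) = -1/2
Step 5: Re(z^4) = 16 * (-1/2) = -8

-8


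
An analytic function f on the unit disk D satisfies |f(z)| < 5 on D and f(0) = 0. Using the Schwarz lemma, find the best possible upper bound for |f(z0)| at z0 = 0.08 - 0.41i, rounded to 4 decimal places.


Step 1: g = f/5 maps D -> D with g(0) = 0, so by the Schwarz lemma |g(z)| <= |z|, i.e. |f(z)| <= 5|z|; this is sharp (f(z) = 5z).
Step 2: |z0|^2 = 0.08^2 + (-0.41)^2 = 0.1745
Step 3: |z0| = sqrt(0.1745) = 0.417732
Step 4: Best bound = 5 * |z0| = 5 * 0.417732 = 2.0887

2.0887


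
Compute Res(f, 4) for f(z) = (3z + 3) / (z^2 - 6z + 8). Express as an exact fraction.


Step 1: Q(z) = z^2 - 6z + 8 = (z - 4)(z - 2)
Step 2: Q'(z) = 2z - 6
Step 3: Q'(4) = 2, P(4) = 15
Step 4: Res = P(4)/Q'(4) = 15/2 = 15/2

15/2


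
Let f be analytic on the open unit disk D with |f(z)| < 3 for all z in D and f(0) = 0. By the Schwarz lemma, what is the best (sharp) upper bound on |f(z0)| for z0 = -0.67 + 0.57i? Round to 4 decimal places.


Step 1: g = f/3 maps D -> D with g(0) = 0, so by the Schwarz lemma |g(z)| <= |z|, i.e. |f(z)| <= 3|z|; this is sharp (f(z) = 3z).
Step 2: |z0|^2 = (-0.67)^2 + 0.57^2 = 0.7738
Step 3: |z0| = sqrt(0.7738) = 0.879659
Step 4: Best bound = 3 * |z0| = 3 * 0.879659 = 2.639

2.639


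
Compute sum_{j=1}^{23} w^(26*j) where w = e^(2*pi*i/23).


Step 1: The sum sum_{j=1}^{n} w^(k*j) equals n if n | k, else 0.
Step 2: Here n = 23, k = 26
Step 3: Does n divide k? 23 | 26 -> False
Step 4: Sum = 0

0


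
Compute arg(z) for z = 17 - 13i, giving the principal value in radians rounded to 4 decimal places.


Step 1: z = 17 - 13i
Step 2: arg(z) = atan2(-13, 17)
Step 3: arg(z) = -0.6528

-0.6528


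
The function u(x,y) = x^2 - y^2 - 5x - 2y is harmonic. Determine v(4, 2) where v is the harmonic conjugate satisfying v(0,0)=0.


Step 1: v_x = -u_y = 2y + 2
Step 2: v_y = u_x = 2x - 5
Step 3: v = 2xy + 2x - 5y + C
Step 4: v(0,0) = 0 => C = 0
Step 5: v(4, 2) = 14

14


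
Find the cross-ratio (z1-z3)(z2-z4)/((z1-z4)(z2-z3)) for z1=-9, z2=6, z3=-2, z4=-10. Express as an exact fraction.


Step 1: (z1-z3)(z2-z4) = (-7) * 16 = -112
Step 2: (z1-z4)(z2-z3) = 1 * 8 = 8
Step 3: Cross-ratio = -112/8 = -14

-14


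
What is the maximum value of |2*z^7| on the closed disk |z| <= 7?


Step 1: On |z| = 7, |f(z)| = 2 * |z|^7 = 2 * 7^7
Step 2: By maximum modulus principle, maximum is on boundary.
Step 3: Maximum = 2 * 823543 = 1647086

1647086


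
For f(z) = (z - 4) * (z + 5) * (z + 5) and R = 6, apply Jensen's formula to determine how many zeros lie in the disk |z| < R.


Jensen's formula: (1/2pi)*integral log|f(Re^it)|dt = log|f(0)| + sum_{|a_k|<R} log(R/|a_k|)
Step 1: f(0) = (-4) * 5 * 5 = -100
Step 2: log|f(0)| = log|4| + log|-5| + log|-5| = 4.6052
Step 3: Zeros inside |z| < 6: 4, -5, -5
Step 4: Jensen sum = log(6/4) + log(6/5) + log(6/5) = 0.7701
Step 5: n(R) = number of terms in the Jensen sum = count of zeros inside |z| < 6 = 3

3


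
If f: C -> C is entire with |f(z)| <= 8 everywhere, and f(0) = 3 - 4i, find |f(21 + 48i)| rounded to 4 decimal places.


Step 1: By Liouville's theorem, a bounded entire function is constant.
Step 2: f(z) = f(0) = 3 - 4i for all z.
Step 3: |f(w)| = |3 - 4i| = sqrt(9 + 16)
Step 4: = 5.0

5.0


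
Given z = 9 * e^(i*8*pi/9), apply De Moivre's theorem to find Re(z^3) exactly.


Step 1: By De Moivre's theorem, z^3 = 9^3 * e^(i*3*8*pi/9) = 729 * (cos(8*pi/3) + i*sin(8*pi/3))
Step 2: |z|^3 = 9^3 = 729
Step 3: Reduce the angle mod 2*pi: 8*pi/3 - 2*pi = 2*pi/3
Step 4: cos(2*pi/3) = -1/2
Step 5: Re(z^3) = 729 * (-1/2) = -729/2

-729/2


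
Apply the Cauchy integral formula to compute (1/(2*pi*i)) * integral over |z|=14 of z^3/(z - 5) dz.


Step 1: f(z) = z^3, a = 5 is inside |z| = 14
Step 2: By Cauchy integral formula: (1/(2pi*i)) * integral = f(a)
Step 3: f(5) = 5^3 = 125

125


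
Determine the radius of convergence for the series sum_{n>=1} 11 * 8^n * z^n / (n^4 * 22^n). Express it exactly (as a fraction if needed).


Step 1: General term a_n = 11 * 8^n / (n^4 * 22^n)
Step 2: By the root test, |a_n|^(1/n) = 11^(1/n) * 8 / (n^(4/n) * 22) -> 8/22 as n -> infinity (since 11^(1/n) -> 1 and n^(4/n) -> 1)
Step 3: R = 1/lim|a_n|^(1/n) = 22/8 = 11/4

11/4


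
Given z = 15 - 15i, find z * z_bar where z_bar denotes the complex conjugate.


Step 1: conj(z) = 15 + 15i
Step 2: z * conj(z) = 15^2 + (-15)^2
Step 3: = 225 + 225 = 450

450


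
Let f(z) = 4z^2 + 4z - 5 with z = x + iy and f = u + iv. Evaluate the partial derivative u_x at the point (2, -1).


Step 1: f(z) = 4(x+iy)^2 + 4(x+iy) - 5
Step 2: u = 4(x^2 - y^2) + 4x - 5
Step 3: u_x = 8x + 4
Step 4: At (2, -1): u_x = 16 + 4 = 20

20


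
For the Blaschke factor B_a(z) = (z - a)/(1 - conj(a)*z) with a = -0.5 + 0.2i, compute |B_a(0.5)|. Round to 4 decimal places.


Step 1: Numerator z0 - a = 0.5 - (-0.5 + 0.2i) = 1 - 0.2i
Step 2: Denominator 1 - conj(a)*z0 = 1 - (-0.5 - 0.2i)*0.5 = 1.25 + 0.1i
Step 3: |z0 - a|^2 = 1^2 + (-0.2)^2 = 1.04; |1 - conj(a)*z0|^2 = 1.25^2 + 0.1^2 = 1.5725
Step 4: |B_a(0.5)| = sqrt(1.04 / 1.5725) = sqrt(0.661367)
Step 5: = 0.8132

0.8132


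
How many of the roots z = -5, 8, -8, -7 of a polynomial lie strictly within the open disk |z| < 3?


Step 1: Check each root:
  z = -5: |-5| = 5 >= 3
  z = 8: |8| = 8 >= 3
  z = -8: |-8| = 8 >= 3
  z = -7: |-7| = 7 >= 3
Step 2: Count = 0

0


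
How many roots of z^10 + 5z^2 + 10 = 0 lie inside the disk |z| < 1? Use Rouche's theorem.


Step 1: On |z| = 1 the three terms have sizes |z^10| = 1^10 = 1, |5z^2| = 5*1^2 = 5, |10| = 10
Step 2: The dominant term is g(z) = 10; let h(z) = z^10 + 5z^2 so f = g + h
Step 3: On |z| = 1: |g| = 10 and |h| <= 1 + 5 = 6
Step 4: Since 10 > 6, |h| < |g| on |z| = 1, so by Rouche f has the same number of zeros as g inside |z| < 1
Step 5: g(z) = 10 is a nonzero constant with no zeros inside |z| < 1. Answer = 0

0


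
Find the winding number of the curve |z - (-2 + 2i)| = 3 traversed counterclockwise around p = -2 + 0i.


Step 1: Center c = (-2, 2), radius = 3
Step 2: |p - c|^2 = 0^2 + (-2)^2 = 4
Step 3: r^2 = 9
Step 4: |p-c| < r so winding number = 1

1


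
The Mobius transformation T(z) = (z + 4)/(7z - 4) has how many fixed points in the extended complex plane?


Step 1: Fixed points satisfy T(z) = z
Step 2: 7z^2 - 5z - 4 = 0
Step 3: Discriminant = (-5)^2 - 4*7*(-4) = 137
Step 4: Number of fixed points = 2

2


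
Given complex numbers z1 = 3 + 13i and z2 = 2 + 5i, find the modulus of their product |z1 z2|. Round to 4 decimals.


Step 1: |z1| = sqrt(3^2 + 13^2) = sqrt(178)
Step 2: |z2| = sqrt(2^2 + 5^2) = sqrt(29)
Step 3: |z1*z2| = |z1|*|z2| = sqrt(178) * sqrt(29) = sqrt(178 * 29) = sqrt(5162)
Step 4: = 71.8471

71.8471


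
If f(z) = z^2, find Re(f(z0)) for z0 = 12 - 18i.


Step 1: z0 = 12 - 18i
Step 2: z0^2 = 12^2 - (-18)^2 - 432i
Step 3: real part = 144 - 324 = -180

-180


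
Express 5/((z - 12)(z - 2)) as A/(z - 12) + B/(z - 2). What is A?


Step 1: Multiply both sides by (z - 12) and set z = 12
Step 2: A = 5 / (12 - 2)
Step 3: A = 5 / 10
Step 4: A = 1/2

1/2


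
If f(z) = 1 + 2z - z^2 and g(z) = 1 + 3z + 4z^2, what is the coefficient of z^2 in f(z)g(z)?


Step 1: z^2 term in f*g comes from: (1)*(4z^2) + (2z)*(3z) + (-z^2)*(1)
Step 2: = 4 + 6 - 1
Step 3: = 9

9


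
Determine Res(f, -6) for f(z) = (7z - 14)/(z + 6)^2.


Step 1: Pole of order 2 at z = -6
Step 2: Res = lim d/dz [(z + 6)^2 * f(z)] as z -> -6
Step 3: (z + 6)^2 * f(z) = 7z - 14
Step 4: d/dz[7z - 14] = 7

7


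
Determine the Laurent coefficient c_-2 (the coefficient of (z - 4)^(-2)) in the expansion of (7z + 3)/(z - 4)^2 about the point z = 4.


Step 1: Write the numerator in powers of (z - 4): 7z + 3 = 7(z - 4) + (7*4 + 3) = 7(z - 4) + 31
Step 2: Divide by (z - 4)^2: f(z) = 31(z - 4)^(-2) + 7(z - 4)^(-1)
Step 3: This finite sum is the Laurent series of f about z = 4.
Step 4: Coefficient of (z - 4)^(-2) = 7*4 + 3 = 31

31


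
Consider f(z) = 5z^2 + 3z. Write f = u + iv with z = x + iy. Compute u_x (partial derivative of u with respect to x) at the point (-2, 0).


Step 1: f(z) = 5(x+iy)^2 + 3(x+iy) + 0
Step 2: u = 5(x^2 - y^2) + 3x + 0
Step 3: u_x = 10x + 3
Step 4: At (-2, 0): u_x = -20 + 3 = -17

-17


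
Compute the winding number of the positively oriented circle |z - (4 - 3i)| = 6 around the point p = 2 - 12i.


Step 1: Center c = (4, -3), radius = 6
Step 2: |p - c|^2 = (-2)^2 + (-9)^2 = 85
Step 3: r^2 = 36
Step 4: |p-c| > r so winding number = 0

0


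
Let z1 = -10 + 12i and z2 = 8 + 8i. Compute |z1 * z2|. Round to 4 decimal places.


Step 1: |z1| = sqrt((-10)^2 + 12^2) = sqrt(244)
Step 2: |z2| = sqrt(8^2 + 8^2) = sqrt(128)
Step 3: |z1*z2| = |z1|*|z2| = sqrt(244) * sqrt(128) = sqrt(244 * 128) = sqrt(31232)
Step 4: = 176.7258

176.7258


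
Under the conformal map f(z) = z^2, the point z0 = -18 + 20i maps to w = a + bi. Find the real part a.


Step 1: z0 = -18 + 20i
Step 2: z0^2 = (-18)^2 - 20^2 - 720i
Step 3: real part = 324 - 400 = -76

-76


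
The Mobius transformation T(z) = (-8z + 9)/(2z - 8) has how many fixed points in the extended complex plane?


Step 1: Fixed points satisfy T(z) = z
Step 2: 2z^2 - 9 = 0
Step 3: Discriminant = 0^2 - 4*2*(-9) = 72
Step 4: Number of fixed points = 2

2


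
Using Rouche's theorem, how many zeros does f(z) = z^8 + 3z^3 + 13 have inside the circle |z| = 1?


Step 1: On |z| = 1 the three terms have sizes |z^8| = 1^8 = 1, |3z^3| = 3*1^3 = 3, |13| = 13
Step 2: The dominant term is g(z) = 13; let h(z) = z^8 + 3z^3 so f = g + h
Step 3: On |z| = 1: |g| = 13 and |h| <= 1 + 3 = 4
Step 4: Since 13 > 4, |h| < |g| on |z| = 1, so by Rouche f has the same number of zeros as g inside |z| < 1
Step 5: g(z) = 13 is a nonzero constant with no zeros inside |z| < 1. Answer = 0

0


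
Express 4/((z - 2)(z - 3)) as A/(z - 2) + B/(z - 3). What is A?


Step 1: Multiply both sides by (z - 2) and set z = 2
Step 2: A = 4 / (2 - 3)
Step 3: A = 4 / (-1)
Step 4: A = -4

-4


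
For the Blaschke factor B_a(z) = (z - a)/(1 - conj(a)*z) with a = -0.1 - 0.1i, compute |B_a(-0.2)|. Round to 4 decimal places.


Step 1: Numerator z0 - a = -0.2 - (-0.1 - 0.1i) = -0.1 + 0.1i
Step 2: Denominator 1 - conj(a)*z0 = 1 - (-0.1 + 0.1i)*(-0.2) = 0.98 + 0.02i
Step 3: |z0 - a|^2 = (-0.1)^2 + 0.1^2 = 0.02; |1 - conj(a)*z0|^2 = 0.98^2 + 0.02^2 = 0.9608
Step 4: |B_a(-0.2)| = sqrt(0.02 / 0.9608) = sqrt(0.020816)
Step 5: = 0.1443

0.1443


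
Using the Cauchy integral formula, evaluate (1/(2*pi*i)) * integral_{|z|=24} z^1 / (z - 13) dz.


Step 1: f(z) = z^1, a = 13 is inside |z| = 24
Step 2: By Cauchy integral formula: (1/(2pi*i)) * integral = f(a)
Step 3: f(13) = 13^1 = 13

13


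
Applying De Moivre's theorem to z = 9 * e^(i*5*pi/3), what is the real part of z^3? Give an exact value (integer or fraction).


Step 1: By De Moivre's theorem, z^3 = 9^3 * e^(i*3*5*pi/3) = 729 * (cos(5*pi) + i*sin(5*pi))
Step 2: |z|^3 = 9^3 = 729
Step 3: Reduce the angle mod 2*pi: 5*pi - 4*pi = pi
Step 4: cos(pi) = -1
Step 5: Re(z^3) = 729 * (-1) = -729

-729


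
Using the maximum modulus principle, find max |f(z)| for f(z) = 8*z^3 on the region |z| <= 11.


Step 1: On |z| = 11, |f(z)| = 8 * |z|^3 = 8 * 11^3
Step 2: By maximum modulus principle, maximum is on boundary.
Step 3: Maximum = 8 * 1331 = 10648

10648


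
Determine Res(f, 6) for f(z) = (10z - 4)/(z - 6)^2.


Step 1: Pole of order 2 at z = 6
Step 2: Res = lim d/dz [(z - 6)^2 * f(z)] as z -> 6
Step 3: (z - 6)^2 * f(z) = 10z - 4
Step 4: d/dz[10z - 4] = 10

10


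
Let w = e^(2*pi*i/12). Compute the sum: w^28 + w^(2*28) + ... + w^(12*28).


Step 1: The sum sum_{j=1}^{n} w^(k*j) equals n if n | k, else 0.
Step 2: Here n = 12, k = 28
Step 3: Does n divide k? 12 | 28 -> False
Step 4: Sum = 0

0


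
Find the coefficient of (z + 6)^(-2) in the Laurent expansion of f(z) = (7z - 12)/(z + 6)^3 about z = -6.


Step 1: Write the numerator in powers of (z + 6): 7z - 12 = 7(z + 6) + (7*(-6) - 12) = 7(z + 6) - 54
Step 2: Divide by (z + 6)^3: f(z) = -54(z + 6)^(-3) + 7(z + 6)^(-2)
Step 3: This finite sum is the Laurent series of f about z = -6.
Step 4: Coefficient of (z + 6)^(-2) = coefficient of (z + 6) in the re-centred numerator = 7

7


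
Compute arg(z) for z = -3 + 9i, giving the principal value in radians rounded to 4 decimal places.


Step 1: z = -3 + 9i
Step 2: arg(z) = atan2(9, -3)
Step 3: arg(z) = 1.8925

1.8925


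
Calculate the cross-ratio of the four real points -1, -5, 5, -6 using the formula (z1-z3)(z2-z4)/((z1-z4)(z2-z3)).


Step 1: (z1-z3)(z2-z4) = (-6) * 1 = -6
Step 2: (z1-z4)(z2-z3) = 5 * (-10) = -50
Step 3: Cross-ratio = 6/50 = 3/25

3/25


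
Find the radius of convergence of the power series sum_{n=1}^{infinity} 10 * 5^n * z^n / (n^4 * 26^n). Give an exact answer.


Step 1: General term a_n = 10 * 5^n / (n^4 * 26^n)
Step 2: By the root test, |a_n|^(1/n) = 10^(1/n) * 5 / (n^(4/n) * 26) -> 5/26 as n -> infinity (since 10^(1/n) -> 1 and n^(4/n) -> 1)
Step 3: R = 1/lim|a_n|^(1/n) = 26/5

26/5


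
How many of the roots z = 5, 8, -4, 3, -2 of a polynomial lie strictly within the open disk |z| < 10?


Step 1: Check each root:
  z = 5: |5| = 5 < 10
  z = 8: |8| = 8 < 10
  z = -4: |-4| = 4 < 10
  z = 3: |3| = 3 < 10
  z = -2: |-2| = 2 < 10
Step 2: Count = 5

5


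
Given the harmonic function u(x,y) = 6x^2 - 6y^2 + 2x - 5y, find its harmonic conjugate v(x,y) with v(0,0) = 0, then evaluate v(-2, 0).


Step 1: v_x = -u_y = 12y + 5
Step 2: v_y = u_x = 12x + 2
Step 3: v = 12xy + 5x + 2y + C
Step 4: v(0,0) = 0 => C = 0
Step 5: v(-2, 0) = -10

-10


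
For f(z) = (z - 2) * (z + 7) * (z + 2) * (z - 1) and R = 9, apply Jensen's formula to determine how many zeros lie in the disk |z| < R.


Jensen's formula: (1/2pi)*integral log|f(Re^it)|dt = log|f(0)| + sum_{|a_k|<R} log(R/|a_k|)
Step 1: f(0) = (-2) * 7 * 2 * (-1) = 28
Step 2: log|f(0)| = log|2| + log|-7| + log|-2| + log|1| = 3.3322
Step 3: Zeros inside |z| < 9: 2, -7, -2, 1
Step 4: Jensen sum = log(9/2) + log(9/7) + log(9/2) + log(9/1) = 5.4567
Step 5: n(R) = number of terms in the Jensen sum = count of zeros inside |z| < 9 = 4

4


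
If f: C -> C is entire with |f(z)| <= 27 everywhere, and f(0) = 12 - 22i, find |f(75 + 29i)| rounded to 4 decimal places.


Step 1: By Liouville's theorem, a bounded entire function is constant.
Step 2: f(z) = f(0) = 12 - 22i for all z.
Step 3: |f(w)| = |12 - 22i| = sqrt(144 + 484)
Step 4: = 25.0599

25.0599


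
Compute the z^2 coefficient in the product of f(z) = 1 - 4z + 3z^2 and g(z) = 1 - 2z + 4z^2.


Step 1: z^2 term in f*g comes from: (1)*(4z^2) + (-4z)*(-2z) + (3z^2)*(1)
Step 2: = 4 + 8 + 3
Step 3: = 15

15


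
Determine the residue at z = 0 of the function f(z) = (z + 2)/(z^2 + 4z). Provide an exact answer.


Step 1: Q(z) = z^2 + 4z = (z)(z + 4)
Step 2: Q'(z) = 2z + 4
Step 3: Q'(0) = 4, P(0) = 2
Step 4: Res = P(0)/Q'(0) = 2/4 = 1/2

1/2


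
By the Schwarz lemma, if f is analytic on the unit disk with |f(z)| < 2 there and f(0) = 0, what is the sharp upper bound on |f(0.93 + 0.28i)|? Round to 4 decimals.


Step 1: g = f/2 maps D -> D with g(0) = 0, so by the Schwarz lemma |g(z)| <= |z|, i.e. |f(z)| <= 2|z|; this is sharp (f(z) = 2z).
Step 2: |z0|^2 = 0.93^2 + 0.28^2 = 0.9433
Step 3: |z0| = sqrt(0.9433) = 0.971236
Step 4: Best bound = 2 * |z0| = 2 * 0.971236 = 1.9425

1.9425


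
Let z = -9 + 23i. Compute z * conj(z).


Step 1: conj(z) = -9 - 23i
Step 2: z * conj(z) = (-9)^2 + 23^2
Step 3: = 81 + 529 = 610

610
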